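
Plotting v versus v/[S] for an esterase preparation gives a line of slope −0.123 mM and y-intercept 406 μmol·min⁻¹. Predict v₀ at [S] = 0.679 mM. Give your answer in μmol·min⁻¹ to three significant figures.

In the Eadie–Hofstee form v = Vmax − Km·(v/[S]), the slope is −Km and the intercept is Vmax, so Km = 0.123 mM and Vmax = 406 μmol·min⁻¹.
v = 406 × 0.679/(0.123 + 0.679) = 344 μmol·min⁻¹.

344 μmol·min⁻¹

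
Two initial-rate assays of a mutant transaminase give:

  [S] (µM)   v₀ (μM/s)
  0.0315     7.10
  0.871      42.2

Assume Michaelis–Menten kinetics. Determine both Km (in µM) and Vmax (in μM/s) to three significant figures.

Km = 0.198 µM; Vmax = 51.8 μM/s

From v = Vmax[S]/(Km+[S]), each point gives Vmax = v(Km+[S])/[S].
Equating: 7.10(Km+0.0315)/0.0315 = 42.2(Km+0.871)/0.871.
225.4·Km + 7.10 = 48.45·Km + 42.2, so (225.4 − 48.45)·Km = 42.2 − 7.10.
Km = 35.10/176.9 = 0.198 µM; then Vmax = 7.10(0.198+0.0315)/0.0315 = 51.8 μM/s.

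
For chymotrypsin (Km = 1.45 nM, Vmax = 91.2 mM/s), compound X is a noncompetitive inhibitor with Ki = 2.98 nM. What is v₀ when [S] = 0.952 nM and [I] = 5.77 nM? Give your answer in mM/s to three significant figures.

12.3 mM/s

α = 1 + [I]/Ki = 1 + 5.77/2.98 = 2.936.
For a noncompetitive inhibitor, Vmax is reduced to Vmax/α while Km is unchanged: Km,app = 1.45 nM, Vmax,app = 31.1 mM/s.
v = Vmax,app·[S]/(Km,app + [S]) = 31.1 × 0.952/(1.45 + 0.952) = 12.3 mM/s.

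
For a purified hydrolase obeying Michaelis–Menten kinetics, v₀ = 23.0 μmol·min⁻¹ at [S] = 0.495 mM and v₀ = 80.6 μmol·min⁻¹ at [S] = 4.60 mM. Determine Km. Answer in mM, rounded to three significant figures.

1.99 mM

In reciprocal form, 1/v = (Km/Vmax)·(1/[S]) + 1/Vmax. The two points give (1/[S], 1/v) = (2.020, 0.04348) and (0.2174, 0.01241).
Slope = (0.04348 − 0.01241)/(2.020 − 0.2174) = 0.01723; intercept = 0.04348 − 0.01723×2.020 = 0.008660.
Vmax = 1/intercept = 115 μmol·min⁻¹; Km = slope × Vmax = 0.01723 × 115 = 1.99 mM.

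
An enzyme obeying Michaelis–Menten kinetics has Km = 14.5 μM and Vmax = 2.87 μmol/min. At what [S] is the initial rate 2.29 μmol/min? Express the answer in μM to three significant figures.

57.2 μM

The required fractional saturation is v/Vmax = 2.29/2.87 = 0.7979.
Then [S]/(Km+[S]) = 0.7979 ⇒ [S] = 14.5 × 0.7979/(1 − 0.7979) = 57.2 μM.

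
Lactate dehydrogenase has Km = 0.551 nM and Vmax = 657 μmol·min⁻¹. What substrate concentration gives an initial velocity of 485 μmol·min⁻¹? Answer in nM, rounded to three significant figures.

The required fractional saturation is v/Vmax = 485/657 = 0.7382.
Then [S]/(Km+[S]) = 0.7382 ⇒ [S] = 0.551 × 0.7382/(1 − 0.7382) = 1.55 nM.

1.55 nM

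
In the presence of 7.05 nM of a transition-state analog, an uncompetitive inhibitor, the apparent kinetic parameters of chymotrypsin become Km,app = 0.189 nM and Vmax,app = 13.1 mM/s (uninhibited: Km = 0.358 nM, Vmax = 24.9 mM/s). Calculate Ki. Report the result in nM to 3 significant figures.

7.83 nM

Uncompetitive: Vmax,app = Vmax/α (and Km,app = Km/α) with α = 1 + [I]/Ki.
α = Vmax/Vmax,app = 24.9/13.1 = 1.901.
Since α = 1 + [I]/Ki, [I]/Ki = 1.901 − 1 = 0.9008 and Ki = 7.05/0.9008 = 7.83 nM.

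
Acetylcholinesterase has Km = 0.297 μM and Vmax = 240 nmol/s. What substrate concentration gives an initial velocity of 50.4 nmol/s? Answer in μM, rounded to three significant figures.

0.0789 μM

Rearranging v = Vmax[S]/(Km+[S]) gives [S] = Km·v/(Vmax − v).
[S] = 0.297 × 50.4 / (240 − 50.4) = 14.97/189.6 = 0.0789 μM.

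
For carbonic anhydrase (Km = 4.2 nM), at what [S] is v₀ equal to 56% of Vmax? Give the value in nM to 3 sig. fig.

v/Vmax = [S]/(Km+[S]) = 0.56, so [S] = Km·0.56/(1 − 0.56) = 4.2 × 1.273.
[S] = 5.35 nM.

5.35 nM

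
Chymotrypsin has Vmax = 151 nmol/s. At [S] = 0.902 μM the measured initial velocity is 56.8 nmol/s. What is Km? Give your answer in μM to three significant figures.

From v = Vmax[S]/(Km+[S]), Km = [S](Vmax − v)/v.
Km = 0.902 × (151 − 56.8) / 56.8 = 84.97/56.8 = 1.50 μM.

1.50 μM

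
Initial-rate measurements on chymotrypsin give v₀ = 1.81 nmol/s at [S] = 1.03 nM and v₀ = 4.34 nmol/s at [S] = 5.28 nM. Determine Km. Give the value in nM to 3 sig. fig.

In reciprocal form, 1/v = (Km/Vmax)·(1/[S]) + 1/Vmax. The two points give (1/[S], 1/v) = (0.9709, 0.5525) and (0.1894, 0.2304).
Slope = (0.5525 − 0.2304)/(0.9709 − 0.1894) = 0.4121; intercept = 0.5525 − 0.4121×0.9709 = 0.1524.
Vmax = 1/intercept = 6.56 nmol/s; Km = slope × Vmax = 0.4121 × 6.56 = 2.70 nM.

2.70 nM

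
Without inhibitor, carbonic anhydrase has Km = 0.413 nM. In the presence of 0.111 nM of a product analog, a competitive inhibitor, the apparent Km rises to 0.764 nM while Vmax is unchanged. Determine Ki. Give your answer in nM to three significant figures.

Competitive: Km,app = α·Km with α = 1 + [I]/Ki.
α = Km,app/Km = 0.764/0.413 = 1.850.
Ki = [I]/(α − 1) = 0.111/0.8499 = 0.131 nM.

0.131 nM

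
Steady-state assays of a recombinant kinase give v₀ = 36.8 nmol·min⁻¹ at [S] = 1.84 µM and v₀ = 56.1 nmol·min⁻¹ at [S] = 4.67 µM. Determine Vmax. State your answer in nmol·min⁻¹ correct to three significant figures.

In reciprocal form, 1/v = (Km/Vmax)·(1/[S]) + 1/Vmax. The two points give (1/[S], 1/v) = (0.5435, 0.02717) and (0.2141, 0.01783).
Slope = (0.02717 − 0.01783)/(0.5435 − 0.2141) = 0.02839; intercept = 0.02717 − 0.02839×0.5435 = 0.01175.
Vmax = 1/intercept = 85.1 nmol·min⁻¹; Km = slope × Vmax = 0.02839 × 85.1 = 2.42 µM.

85.1 nmol·min⁻¹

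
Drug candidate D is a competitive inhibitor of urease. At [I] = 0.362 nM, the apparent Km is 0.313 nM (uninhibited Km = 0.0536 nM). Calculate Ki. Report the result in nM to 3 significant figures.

0.0748 nM

Competitive: Km,app = α·Km with α = 1 + [I]/Ki.
α = Km,app/Km = 0.313/0.0536 = 5.840.
Ki = [I]/(α − 1) = 0.362/4.840 = 0.0748 nM.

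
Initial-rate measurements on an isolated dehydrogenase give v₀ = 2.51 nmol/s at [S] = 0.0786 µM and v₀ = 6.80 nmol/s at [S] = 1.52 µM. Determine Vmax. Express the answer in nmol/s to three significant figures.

7.50 nmol/s

In reciprocal form, 1/v = (Km/Vmax)·(1/[S]) + 1/Vmax. The two points give (1/[S], 1/v) = (12.72, 0.3984) and (0.6579, 0.1471).
Slope = (0.3984 − 0.1471)/(12.72 − 0.6579) = 0.02083; intercept = 0.3984 − 0.02083×12.72 = 0.1334.
Vmax = 1/intercept = 7.50 nmol/s; Km = slope × Vmax = 0.02083 × 7.50 = 0.156 µM.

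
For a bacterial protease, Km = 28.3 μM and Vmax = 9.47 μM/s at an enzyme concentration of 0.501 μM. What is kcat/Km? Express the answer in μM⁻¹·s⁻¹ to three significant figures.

kcat = Vmax/[E]total = 9.47/0.501 = 18.9 s⁻¹.
kcat/Km = 18.9/28.3 = 0.668 μM⁻¹·s⁻¹.

0.668 μM⁻¹·s⁻¹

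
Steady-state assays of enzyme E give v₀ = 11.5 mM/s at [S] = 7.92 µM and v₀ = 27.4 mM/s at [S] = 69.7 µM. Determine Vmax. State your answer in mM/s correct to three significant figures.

33.3 mM/s

In reciprocal form, 1/v = (Km/Vmax)·(1/[S]) + 1/Vmax. The two points give (1/[S], 1/v) = (0.1263, 0.08696) and (0.01435, 0.03650).
Slope = (0.08696 − 0.03650)/(0.1263 − 0.01435) = 0.4509; intercept = 0.08696 − 0.4509×0.1263 = 0.03003.
Vmax = 1/intercept = 33.3 mM/s; Km = slope × Vmax = 0.4509 × 33.3 = 15.0 µM.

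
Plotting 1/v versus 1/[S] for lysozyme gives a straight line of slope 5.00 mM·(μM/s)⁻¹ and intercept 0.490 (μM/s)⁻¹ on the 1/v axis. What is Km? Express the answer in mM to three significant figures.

10.2 mM

y-intercept = 1/Vmax ⇒ Vmax = 2.04 μM/s; slope = Km/Vmax ⇒ Km = slope × Vmax.
Km = 5.00 × 2.04 = 10.2 mM.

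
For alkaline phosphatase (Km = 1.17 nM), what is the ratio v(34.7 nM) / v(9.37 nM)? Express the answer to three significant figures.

The fractional saturations are [S]/(Km+[S]) = 9.37/10.54 = 0.8890 and 34.7/35.87 = 0.9674.
v₂/v₁ is just their ratio: 0.9674/0.8890 = 1.09.

1.09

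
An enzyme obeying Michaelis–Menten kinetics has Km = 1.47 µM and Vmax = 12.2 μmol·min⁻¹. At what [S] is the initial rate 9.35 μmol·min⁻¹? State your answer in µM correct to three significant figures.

4.82 µM

The required fractional saturation is v/Vmax = 9.35/12.2 = 0.7664.
Then [S]/(Km+[S]) = 0.7664 ⇒ [S] = 1.47 × 0.7664/(1 − 0.7664) = 4.82 µM.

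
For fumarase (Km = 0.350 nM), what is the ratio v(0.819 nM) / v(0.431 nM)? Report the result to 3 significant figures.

1.27

The fractional saturations are [S]/(Km+[S]) = 0.431/0.7810 = 0.5519 and 0.819/1.169 = 0.7006.
v₂/v₁ is just their ratio: 0.7006/0.5519 = 1.27.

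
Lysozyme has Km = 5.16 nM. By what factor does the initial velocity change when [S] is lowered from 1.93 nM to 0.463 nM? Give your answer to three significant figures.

0.302

The fractional saturations are [S]/(Km+[S]) = 1.93/7.090 = 0.2722 and 0.463/5.623 = 0.08234.
v₂/v₁ is just their ratio: 0.08234/0.2722 = 0.302.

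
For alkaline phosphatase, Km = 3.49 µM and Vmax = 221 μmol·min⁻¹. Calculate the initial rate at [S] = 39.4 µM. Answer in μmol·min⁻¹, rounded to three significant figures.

v = Vmax·[S]/(Km + [S]) = 221 × 39.4 / (3.49 + 39.4)
  = 8707 / 42.89 = 203 μmol·min⁻¹.

203 μmol·min⁻¹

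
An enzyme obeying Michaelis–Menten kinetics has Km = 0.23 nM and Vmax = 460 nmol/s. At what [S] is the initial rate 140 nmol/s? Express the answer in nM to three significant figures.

The required fractional saturation is v/Vmax = 140/460 = 0.3043.
Then [S]/(Km+[S]) = 0.3043 ⇒ [S] = 0.23 × 0.3043/(1 − 0.3043) = 0.101 nM.

0.101 nM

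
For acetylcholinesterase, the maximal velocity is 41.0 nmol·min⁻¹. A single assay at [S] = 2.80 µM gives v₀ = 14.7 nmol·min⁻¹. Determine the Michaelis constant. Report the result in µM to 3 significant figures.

From v = Vmax[S]/(Km+[S]), Km = [S](Vmax − v)/v.
Km = 2.80 × (41.0 − 14.7) / 14.7 = 73.64/14.7 = 5.01 µM.

5.01 µM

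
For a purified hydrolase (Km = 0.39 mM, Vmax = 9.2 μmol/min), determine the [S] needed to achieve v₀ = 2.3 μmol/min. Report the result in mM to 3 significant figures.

0.130 mM

Rearranging v = Vmax[S]/(Km+[S]) gives [S] = Km·v/(Vmax − v).
[S] = 0.39 × 2.3 / (9.2 − 2.3) = 0.8970/6.900 = 0.130 mM.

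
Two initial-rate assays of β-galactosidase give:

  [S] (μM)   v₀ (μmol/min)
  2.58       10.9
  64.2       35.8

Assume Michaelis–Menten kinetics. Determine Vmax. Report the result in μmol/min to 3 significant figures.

39.6 μmol/min

In reciprocal form, 1/v = (Km/Vmax)·(1/[S]) + 1/Vmax. The two points give (1/[S], 1/v) = (0.3876, 0.09174) and (0.01558, 0.02793).
Slope = (0.09174 − 0.02793)/(0.3876 − 0.01558) = 0.1715; intercept = 0.09174 − 0.1715×0.3876 = 0.02526.
Vmax = 1/intercept = 39.6 μmol/min; Km = slope × Vmax = 0.1715 × 39.6 = 6.79 μM.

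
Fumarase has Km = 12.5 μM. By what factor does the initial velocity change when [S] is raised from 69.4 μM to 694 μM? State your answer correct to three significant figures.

The fractional saturations are [S]/(Km+[S]) = 69.4/81.90 = 0.8474 and 694/706.5 = 0.9823.
v₂/v₁ is just their ratio: 0.9823/0.8474 = 1.16.

1.16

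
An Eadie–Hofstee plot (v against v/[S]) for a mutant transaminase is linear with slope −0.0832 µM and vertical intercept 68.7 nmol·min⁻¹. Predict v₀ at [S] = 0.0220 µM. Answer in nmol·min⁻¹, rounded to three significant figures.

In the Eadie–Hofstee form v = Vmax − Km·(v/[S]), the slope is −Km and the intercept is Vmax, so Km = 0.0832 µM and Vmax = 68.7 nmol·min⁻¹.
v = 68.7 × 0.0220/(0.0832 + 0.0220) = 14.4 nmol·min⁻¹.

14.4 nmol·min⁻¹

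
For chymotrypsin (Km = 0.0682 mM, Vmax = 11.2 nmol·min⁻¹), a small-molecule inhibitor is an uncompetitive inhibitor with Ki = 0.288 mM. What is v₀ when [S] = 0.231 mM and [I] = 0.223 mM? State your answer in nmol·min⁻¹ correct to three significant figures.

α = 1 + [I]/Ki = 1 + 0.223/0.288 = 1.774.
For an uncompetitive inhibitor, both parameters are divided by α, giving Vmax/α and Km/α: Km,app = 0.0384 mM, Vmax,app = 6.31 nmol·min⁻¹.
v = Vmax,app·[S]/(Km,app + [S]) = 6.31 × 0.231/(0.0384 + 0.231) = 5.41 nmol·min⁻¹.

5.41 nmol·min⁻¹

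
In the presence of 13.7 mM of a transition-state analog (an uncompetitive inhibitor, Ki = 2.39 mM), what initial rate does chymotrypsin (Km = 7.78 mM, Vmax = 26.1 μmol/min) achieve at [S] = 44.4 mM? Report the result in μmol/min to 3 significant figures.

α = 1 + [I]/Ki = 1 + 13.7/2.39 = 6.732.
For an uncompetitive inhibitor, both parameters are divided by α, giving Vmax/α and Km/α: Km,app = 1.16 mM, Vmax,app = 3.88 μmol/min.
v = Vmax,app·[S]/(Km,app + [S]) = 3.88 × 44.4/(1.16 + 44.4) = 3.78 μmol/min.

3.78 μmol/min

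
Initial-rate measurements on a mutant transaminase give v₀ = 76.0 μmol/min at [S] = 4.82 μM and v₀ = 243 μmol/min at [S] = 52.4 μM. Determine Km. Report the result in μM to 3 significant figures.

15.0 μM

In reciprocal form, 1/v = (Km/Vmax)·(1/[S]) + 1/Vmax. The two points give (1/[S], 1/v) = (0.2075, 0.01316) and (0.01908, 0.004115).
Slope = (0.01316 − 0.004115)/(0.2075 − 0.01908) = 0.04800; intercept = 0.01316 − 0.04800×0.2075 = 0.003199.
Vmax = 1/intercept = 313 μmol/min; Km = slope × Vmax = 0.04800 × 313 = 15.0 μM.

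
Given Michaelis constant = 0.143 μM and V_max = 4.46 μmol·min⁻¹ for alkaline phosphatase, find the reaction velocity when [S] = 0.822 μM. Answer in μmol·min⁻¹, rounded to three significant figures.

3.80 μmol·min⁻¹

v = Vmax·[S]/(Km + [S]) = 4.46 × 0.822 / (0.143 + 0.822)
  = 3.666 / 0.9650 = 3.80 μmol·min⁻¹.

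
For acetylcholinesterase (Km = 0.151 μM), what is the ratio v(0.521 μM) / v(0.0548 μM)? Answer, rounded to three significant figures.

2.91

Since Vmax cancels, v₂/v₁ = [S]₂(Km+[S]₁) / [S]₁(Km+[S]₂).
= 0.521×(0.151+0.0548) / (0.0548×(0.151+0.521)) = 0.1072/0.03683 = 2.91.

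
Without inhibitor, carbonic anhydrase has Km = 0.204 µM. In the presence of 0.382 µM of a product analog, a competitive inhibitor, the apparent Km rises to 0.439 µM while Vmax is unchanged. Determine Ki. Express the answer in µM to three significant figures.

Competitive: Km,app = α·Km with α = 1 + [I]/Ki.
α = Km,app/Km = 0.439/0.204 = 2.152.
Ki = [I]/(α − 1) = 0.382/1.152 = 0.332 µM.

0.332 µM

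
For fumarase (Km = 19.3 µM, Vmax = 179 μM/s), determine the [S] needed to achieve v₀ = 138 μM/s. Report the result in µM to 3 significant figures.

65.0 µM

Rearranging v = Vmax[S]/(Km+[S]) gives [S] = Km·v/(Vmax − v).
[S] = 19.3 × 138 / (179 − 138) = 2663/41.00 = 65.0 µM.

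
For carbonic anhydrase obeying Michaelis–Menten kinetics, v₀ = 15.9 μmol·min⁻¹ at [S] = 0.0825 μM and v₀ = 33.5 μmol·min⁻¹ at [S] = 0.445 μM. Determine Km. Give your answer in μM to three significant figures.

From v = Vmax[S]/(Km+[S]), each point gives Vmax = v(Km+[S])/[S].
Equating: 15.9(Km+0.0825)/0.0825 = 33.5(Km+0.445)/0.445.
192.7·Km + 15.9 = 75.28·Km + 33.5, so (192.7 − 75.28)·Km = 33.5 − 15.9.
Km = 17.60/117.4 = 0.150 μM; then Vmax = 15.9(0.150+0.0825)/0.0825 = 44.8 μmol·min⁻¹.

0.150 μM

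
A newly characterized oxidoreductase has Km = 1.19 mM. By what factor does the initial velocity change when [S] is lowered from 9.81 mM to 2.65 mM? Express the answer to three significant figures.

0.774

Since Vmax cancels, v₂/v₁ = [S]₂(Km+[S]₁) / [S]₁(Km+[S]₂).
= 2.65×(1.19+9.81) / (9.81×(1.19+2.65)) = 29.15/37.67 = 0.774.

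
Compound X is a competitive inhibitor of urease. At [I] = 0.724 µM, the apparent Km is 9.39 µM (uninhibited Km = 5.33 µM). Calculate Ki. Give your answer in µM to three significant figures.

0.950 µM

Competitive: Km,app = α·Km with α = 1 + [I]/Ki.
α = Km,app/Km = 9.39/5.33 = 1.762.
Ki = [I]/(α − 1) = 0.724/0.7617 = 0.950 µM.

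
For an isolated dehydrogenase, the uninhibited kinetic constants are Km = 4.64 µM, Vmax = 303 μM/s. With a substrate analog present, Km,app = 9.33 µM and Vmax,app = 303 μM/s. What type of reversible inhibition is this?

competitive

Km increases (4.64 → 9.33 µM) while Vmax is unchanged — the hallmark of competitive inhibition.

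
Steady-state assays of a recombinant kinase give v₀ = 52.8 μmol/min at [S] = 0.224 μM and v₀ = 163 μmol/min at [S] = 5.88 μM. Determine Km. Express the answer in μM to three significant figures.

0.530 μM

In reciprocal form, 1/v = (Km/Vmax)·(1/[S]) + 1/Vmax. The two points give (1/[S], 1/v) = (4.464, 0.01894) and (0.1701, 0.006135).
Slope = (0.01894 − 0.006135)/(4.464 − 0.1701) = 0.002982; intercept = 0.01894 − 0.002982×4.464 = 0.005628.
Vmax = 1/intercept = 178 μmol/min; Km = slope × Vmax = 0.002982 × 178 = 0.530 μM.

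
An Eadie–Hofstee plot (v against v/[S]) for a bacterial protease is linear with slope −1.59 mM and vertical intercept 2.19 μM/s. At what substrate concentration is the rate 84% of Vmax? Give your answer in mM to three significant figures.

The Eadie–Hofstee slope gives Km = 1.59 mM (slope = −Km).
v/Vmax = [S]/(Km+[S]) = 0.84 ⇒ [S] = Km·0.84/(1−0.84) = 1.59 × 5.250 = 8.35 mM.

8.35 mM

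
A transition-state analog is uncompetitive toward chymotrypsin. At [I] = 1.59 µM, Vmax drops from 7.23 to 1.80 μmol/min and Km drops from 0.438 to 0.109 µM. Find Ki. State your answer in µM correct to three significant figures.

0.527 µM

Uncompetitive: Vmax,app = Vmax/α (and Km,app = Km/α) with α = 1 + [I]/Ki.
α = Vmax/Vmax,app = 7.23/1.80 = 4.017.
Ki = [I]/(α − 1) = 1.59/3.017 = 0.527 µM.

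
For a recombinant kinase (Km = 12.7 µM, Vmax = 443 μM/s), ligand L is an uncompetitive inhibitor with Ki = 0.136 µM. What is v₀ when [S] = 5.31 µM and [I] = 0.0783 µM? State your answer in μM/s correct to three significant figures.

112 μM/s

With α = 1 + [I]/Ki = 1 + 0.0783/0.136 = 1.576, the uncompetitive rate law is v = (Vmax/α)·[S] / (Km/α + [S]).
v = (443/1.576)×5.31 / (12.7/1.576 + 5.31) = 1493/13.37 = 112 μM/s.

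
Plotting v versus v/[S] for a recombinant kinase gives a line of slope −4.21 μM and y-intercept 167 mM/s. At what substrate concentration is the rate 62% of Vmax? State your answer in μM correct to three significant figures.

The Eadie–Hofstee slope gives Km = 4.21 μM (slope = −Km).
v/Vmax = [S]/(Km+[S]) = 0.62 ⇒ [S] = Km·0.62/(1−0.62) = 4.21 × 1.632 = 6.87 μM.

6.87 μM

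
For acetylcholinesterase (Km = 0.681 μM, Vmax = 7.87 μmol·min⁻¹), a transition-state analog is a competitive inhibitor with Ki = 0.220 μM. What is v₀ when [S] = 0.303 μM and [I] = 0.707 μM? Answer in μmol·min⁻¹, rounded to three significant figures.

0.752 μmol·min⁻¹

With α = 1 + [I]/Ki = 1 + 0.707/0.220 = 4.214, the competitive rate law is v = Vmax[S] / (αKm + [S]).
v = 7.87×0.303 / (4.214×0.681 + 0.303) = 2.385/3.172 = 0.752 μmol·min⁻¹.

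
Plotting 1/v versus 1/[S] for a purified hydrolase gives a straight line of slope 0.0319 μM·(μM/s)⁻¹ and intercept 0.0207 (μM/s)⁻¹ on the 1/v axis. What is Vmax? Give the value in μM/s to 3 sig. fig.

48.3 μM/s

The y-intercept of a Lineweaver–Burk plot equals 1/Vmax, so Vmax = 1/0.0207 = 48.3 μM/s.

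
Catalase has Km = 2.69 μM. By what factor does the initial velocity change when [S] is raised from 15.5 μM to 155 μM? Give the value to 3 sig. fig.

Since Vmax cancels, v₂/v₁ = [S]₂(Km+[S]₁) / [S]₁(Km+[S]₂).
= 155×(2.69+15.5) / (15.5×(2.69+155)) = 2819/2444 = 1.15.

1.15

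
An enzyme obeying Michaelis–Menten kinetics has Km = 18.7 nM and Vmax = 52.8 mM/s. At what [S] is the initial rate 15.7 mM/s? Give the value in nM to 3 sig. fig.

The required fractional saturation is v/Vmax = 15.7/52.8 = 0.2973.
Then [S]/(Km+[S]) = 0.2973 ⇒ [S] = 18.7 × 0.2973/(1 − 0.2973) = 7.91 nM.

7.91 nM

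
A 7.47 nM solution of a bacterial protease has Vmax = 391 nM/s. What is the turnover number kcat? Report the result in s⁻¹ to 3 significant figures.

52.3 s⁻¹

kcat = Vmax/[E]total = 391 nM/s / 7.47 nM = 52.3 s⁻¹.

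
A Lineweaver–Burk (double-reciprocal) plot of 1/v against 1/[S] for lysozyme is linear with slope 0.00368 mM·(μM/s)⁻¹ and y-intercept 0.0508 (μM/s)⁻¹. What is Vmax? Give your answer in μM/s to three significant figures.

The y-intercept of a Lineweaver–Burk plot equals 1/Vmax, so Vmax = 1/0.0508 = 19.7 μM/s.

19.7 μM/s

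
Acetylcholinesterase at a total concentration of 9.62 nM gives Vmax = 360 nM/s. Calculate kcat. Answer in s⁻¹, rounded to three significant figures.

37.4 s⁻¹

kcat = Vmax/[E]total = 360 nM/s / 9.62 nM = 37.4 s⁻¹.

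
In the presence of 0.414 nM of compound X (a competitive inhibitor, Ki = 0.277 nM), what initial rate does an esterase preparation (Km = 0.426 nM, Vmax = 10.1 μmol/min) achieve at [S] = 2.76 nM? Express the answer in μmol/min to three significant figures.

7.29 μmol/min

α = 1 + [I]/Ki = 1 + 0.414/0.277 = 2.495.
For a competitive inhibitor, Vmax is unchanged and the apparent Km becomes α·Km: Km,app = 1.06 nM, Vmax,app = 10.1 μmol/min.
v = Vmax,app·[S]/(Km,app + [S]) = 10.1 × 2.76/(1.06 + 2.76) = 7.29 μmol/min.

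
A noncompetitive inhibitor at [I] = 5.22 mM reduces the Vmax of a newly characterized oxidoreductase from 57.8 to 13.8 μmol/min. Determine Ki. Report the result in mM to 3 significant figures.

1.64 mM

Noncompetitive: Vmax,app = Vmax/α with α = 1 + [I]/Ki.
α = Vmax/Vmax,app = 57.8/13.8 = 4.188.
Ki = [I]/(α − 1) = 5.22/3.188 = 1.64 mM.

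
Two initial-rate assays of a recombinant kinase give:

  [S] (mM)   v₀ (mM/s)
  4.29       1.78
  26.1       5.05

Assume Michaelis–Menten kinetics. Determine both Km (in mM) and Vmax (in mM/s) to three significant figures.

Km = 14.8 mM; Vmax = 7.91 mM/s

In reciprocal form, 1/v = (Km/Vmax)·(1/[S]) + 1/Vmax. The two points give (1/[S], 1/v) = (0.2331, 0.5618) and (0.03831, 0.1980).
Slope = (0.5618 − 0.1980)/(0.2331 − 0.03831) = 1.868; intercept = 0.5618 − 1.868×0.2331 = 0.1265.
Vmax = 1/intercept = 7.91 mM/s; Km = slope × Vmax = 1.868 × 7.91 = 14.8 mM.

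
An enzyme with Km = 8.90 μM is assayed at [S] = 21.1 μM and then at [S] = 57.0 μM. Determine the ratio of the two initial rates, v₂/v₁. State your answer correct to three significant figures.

Since Vmax cancels, v₂/v₁ = [S]₂(Km+[S]₁) / [S]₁(Km+[S]₂).
= 57.0×(8.90+21.1) / (21.1×(8.90+57.0)) = 1710/1390 = 1.23.

1.23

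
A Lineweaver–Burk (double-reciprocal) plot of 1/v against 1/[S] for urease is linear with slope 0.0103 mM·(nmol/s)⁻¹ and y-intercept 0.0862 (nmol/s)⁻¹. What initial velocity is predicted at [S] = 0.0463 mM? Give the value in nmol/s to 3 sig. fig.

The y-intercept is 1/Vmax, so Vmax = 1/0.0862 = 11.6 nmol/s.
The slope is Km/Vmax, so Km = 0.0103 × 11.6 = 0.119 mM.
Then v = 11.6 × 0.0463/(0.119 + 0.0463) = 3.24 nmol/s.

3.24 nmol/s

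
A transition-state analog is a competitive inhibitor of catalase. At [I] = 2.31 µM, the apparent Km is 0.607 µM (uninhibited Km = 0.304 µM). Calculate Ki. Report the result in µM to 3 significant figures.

Competitive: Km,app = α·Km with α = 1 + [I]/Ki.
α = Km,app/Km = 0.607/0.304 = 1.997.
Ki = [I]/(α − 1) = 2.31/0.9967 = 2.32 µM.

2.32 µM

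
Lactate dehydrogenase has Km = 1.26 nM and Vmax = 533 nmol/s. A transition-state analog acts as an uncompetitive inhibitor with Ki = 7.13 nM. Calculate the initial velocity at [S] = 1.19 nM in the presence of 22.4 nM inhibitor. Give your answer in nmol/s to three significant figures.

102 nmol/s

α = 1 + [I]/Ki = 1 + 22.4/7.13 = 4.142.
For an uncompetitive inhibitor, both parameters are divided by α, giving Vmax/α and Km/α: Km,app = 0.304 nM, Vmax,app = 129 nmol/s.
v = Vmax,app·[S]/(Km,app + [S]) = 129 × 1.19/(0.304 + 1.19) = 102 nmol/s.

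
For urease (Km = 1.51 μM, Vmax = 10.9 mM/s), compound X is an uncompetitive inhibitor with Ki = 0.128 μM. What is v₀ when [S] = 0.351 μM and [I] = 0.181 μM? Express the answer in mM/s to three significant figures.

1.62 mM/s

With α = 1 + [I]/Ki = 1 + 0.181/0.128 = 2.414, the uncompetitive rate law is v = (Vmax/α)·[S] / (Km/α + [S]).
v = (10.9/2.414)×0.351 / (1.51/2.414 + 0.351) = 1.585/0.9765 = 1.62 mM/s.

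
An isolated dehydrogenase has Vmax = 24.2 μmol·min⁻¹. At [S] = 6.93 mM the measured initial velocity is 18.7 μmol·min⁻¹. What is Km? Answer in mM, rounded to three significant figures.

v/Vmax = 18.7/24.2 = 0.7727 = [S]/(Km+[S]).
So Km + [S] = [S]/0.7727 = 8.968 mM, giving Km = 8.968 − 6.93 = 2.04 mM.

2.04 mM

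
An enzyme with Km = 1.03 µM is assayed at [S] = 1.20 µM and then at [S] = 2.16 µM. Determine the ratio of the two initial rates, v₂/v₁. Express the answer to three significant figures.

The fractional saturations are [S]/(Km+[S]) = 1.20/2.230 = 0.5381 and 2.16/3.190 = 0.6771.
v₂/v₁ is just their ratio: 0.6771/0.5381 = 1.26.

1.26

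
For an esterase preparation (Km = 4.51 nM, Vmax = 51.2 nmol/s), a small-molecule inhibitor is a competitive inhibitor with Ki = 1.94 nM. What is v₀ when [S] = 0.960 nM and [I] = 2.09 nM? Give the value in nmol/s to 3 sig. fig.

4.76 nmol/s

With α = 1 + [I]/Ki = 1 + 2.09/1.94 = 2.077, the competitive rate law is v = Vmax[S] / (αKm + [S]).
v = 51.2×0.960 / (2.077×4.51 + 0.960) = 49.15/10.33 = 4.76 nmol/s.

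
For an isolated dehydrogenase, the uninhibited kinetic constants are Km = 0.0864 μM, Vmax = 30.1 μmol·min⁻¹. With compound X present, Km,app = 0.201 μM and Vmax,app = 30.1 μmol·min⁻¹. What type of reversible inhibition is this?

Km increases (0.0864 → 0.201 μM) while Vmax is unchanged — the hallmark of competitive inhibition.

competitive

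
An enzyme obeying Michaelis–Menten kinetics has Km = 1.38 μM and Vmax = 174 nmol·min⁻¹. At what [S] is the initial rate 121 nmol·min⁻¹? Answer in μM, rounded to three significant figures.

The required fractional saturation is v/Vmax = 121/174 = 0.6954.
Then [S]/(Km+[S]) = 0.6954 ⇒ [S] = 1.38 × 0.6954/(1 − 0.6954) = 3.15 μM.

3.15 μM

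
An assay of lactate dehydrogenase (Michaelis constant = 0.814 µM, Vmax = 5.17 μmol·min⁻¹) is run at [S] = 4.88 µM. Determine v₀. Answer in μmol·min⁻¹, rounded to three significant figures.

[S]/(Km+[S]) = 4.88/5.694 = 0.8570, the fractional saturation.
v = 0.8570 × Vmax = 0.8570 × 5.17 = 4.43 μmol·min⁻¹.

4.43 μmol·min⁻¹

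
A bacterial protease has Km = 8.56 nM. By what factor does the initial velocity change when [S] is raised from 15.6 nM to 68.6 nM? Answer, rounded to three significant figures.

The fractional saturations are [S]/(Km+[S]) = 15.6/24.16 = 0.6457 and 68.6/77.16 = 0.8891.
v₂/v₁ is just their ratio: 0.8891/0.6457 = 1.38.

1.38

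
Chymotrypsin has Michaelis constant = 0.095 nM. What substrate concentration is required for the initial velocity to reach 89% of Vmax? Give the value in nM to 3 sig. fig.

v/Vmax = [S]/(Km+[S]) = 0.89, so [S] = Km·0.89/(1 − 0.89) = 0.095 × 8.091.
[S] = 0.769 nM.

0.769 nM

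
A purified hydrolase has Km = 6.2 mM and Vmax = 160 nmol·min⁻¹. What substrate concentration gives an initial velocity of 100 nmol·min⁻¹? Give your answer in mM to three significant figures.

10.3 mM

The required fractional saturation is v/Vmax = 100/160 = 0.6250.
Then [S]/(Km+[S]) = 0.6250 ⇒ [S] = 6.2 × 0.6250/(1 − 0.6250) = 10.3 mM.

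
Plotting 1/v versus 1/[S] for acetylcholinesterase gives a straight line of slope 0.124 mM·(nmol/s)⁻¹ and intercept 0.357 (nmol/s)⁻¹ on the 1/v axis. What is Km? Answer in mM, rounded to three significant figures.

y-intercept = 1/Vmax ⇒ Vmax = 2.80 nmol/s; slope = Km/Vmax ⇒ Km = slope × Vmax.
Km = 0.124 × 2.80 = 0.347 mM.

0.347 mM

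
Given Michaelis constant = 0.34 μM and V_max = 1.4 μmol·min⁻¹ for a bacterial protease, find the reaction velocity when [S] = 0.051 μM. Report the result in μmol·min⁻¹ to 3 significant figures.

v = Vmax·[S]/(Km + [S]) = 1.4 × 0.051 / (0.34 + 0.051)
  = 0.07140 / 0.3910 = 0.183 μmol·min⁻¹.

0.183 μmol·min⁻¹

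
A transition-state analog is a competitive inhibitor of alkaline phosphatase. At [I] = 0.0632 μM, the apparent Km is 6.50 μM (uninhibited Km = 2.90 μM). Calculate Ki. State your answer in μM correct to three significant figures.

0.0509 μM

Competitive: Km,app = α·Km with α = 1 + [I]/Ki.
α = Km,app/Km = 6.50/2.90 = 2.241.
Ki = [I]/(α − 1) = 0.0632/1.241 = 0.0509 μM.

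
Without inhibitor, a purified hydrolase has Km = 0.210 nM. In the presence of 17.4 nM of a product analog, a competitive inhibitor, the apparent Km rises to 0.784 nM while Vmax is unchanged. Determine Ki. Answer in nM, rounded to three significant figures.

6.37 nM

Competitive: Km,app = α·Km with α = 1 + [I]/Ki.
α = Km,app/Km = 0.784/0.210 = 3.733.
Since α = 1 + [I]/Ki, [I]/Ki = 3.733 − 1 = 2.733 and Ki = 17.4/2.733 = 6.37 nM.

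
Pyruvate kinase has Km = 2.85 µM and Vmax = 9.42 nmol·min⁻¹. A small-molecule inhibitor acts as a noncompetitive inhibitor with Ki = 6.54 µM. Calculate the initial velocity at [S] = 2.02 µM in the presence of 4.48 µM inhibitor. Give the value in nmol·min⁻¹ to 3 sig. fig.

With α = 1 + [I]/Ki = 1 + 4.48/6.54 = 1.685, the noncompetitive rate law is v = (Vmax/α)·[S] / (Km + [S]).
v = (9.42/1.685)×2.02 / (2.85 + 2.02) = 11.29/4.870 = 2.32 nmol·min⁻¹.

2.32 nmol·min⁻¹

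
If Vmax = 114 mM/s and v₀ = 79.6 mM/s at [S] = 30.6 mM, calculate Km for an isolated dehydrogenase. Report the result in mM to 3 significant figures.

13.2 mM

From v = Vmax[S]/(Km+[S]), Km = [S](Vmax − v)/v.
Km = 30.6 × (114 − 79.6) / 79.6 = 1053/79.6 = 13.2 mM.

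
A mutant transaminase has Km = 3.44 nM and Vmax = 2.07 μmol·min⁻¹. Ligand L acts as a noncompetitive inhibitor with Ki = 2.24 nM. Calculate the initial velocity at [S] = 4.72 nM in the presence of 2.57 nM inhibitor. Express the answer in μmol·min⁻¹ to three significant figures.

α = 1 + [I]/Ki = 1 + 2.57/2.24 = 2.147.
For a noncompetitive inhibitor, Vmax is reduced to Vmax/α while Km is unchanged: Km,app = 3.44 nM, Vmax,app = 0.964 μmol·min⁻¹.
v = Vmax,app·[S]/(Km,app + [S]) = 0.964 × 4.72/(3.44 + 4.72) = 0.558 μmol·min⁻¹.

0.558 μmol·min⁻¹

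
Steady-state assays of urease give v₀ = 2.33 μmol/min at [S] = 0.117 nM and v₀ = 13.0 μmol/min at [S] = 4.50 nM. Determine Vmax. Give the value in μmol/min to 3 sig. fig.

From v = Vmax[S]/(Km+[S]), each point gives Vmax = v(Km+[S])/[S].
Equating: 2.33(Km+0.117)/0.117 = 13.0(Km+4.50)/4.50.
19.91·Km + 2.33 = 2.889·Km + 13.0, so (19.91 − 2.889)·Km = 13.0 − 2.33.
Km = 10.67/17.03 = 0.627 nM; then Vmax = 2.33(0.627+0.117)/0.117 = 14.8 μmol/min.

14.8 μmol/min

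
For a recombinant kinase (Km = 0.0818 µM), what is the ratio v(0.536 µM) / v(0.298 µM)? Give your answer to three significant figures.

Since Vmax cancels, v₂/v₁ = [S]₂(Km+[S]₁) / [S]₁(Km+[S]₂).
= 0.536×(0.0818+0.298) / (0.298×(0.0818+0.536)) = 0.2036/0.1841 = 1.11.

1.11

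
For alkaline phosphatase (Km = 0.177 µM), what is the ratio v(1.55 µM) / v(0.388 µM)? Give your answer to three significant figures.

1.31

Since Vmax cancels, v₂/v₁ = [S]₂(Km+[S]₁) / [S]₁(Km+[S]₂).
= 1.55×(0.177+0.388) / (0.388×(0.177+1.55)) = 0.8758/0.6701 = 1.31.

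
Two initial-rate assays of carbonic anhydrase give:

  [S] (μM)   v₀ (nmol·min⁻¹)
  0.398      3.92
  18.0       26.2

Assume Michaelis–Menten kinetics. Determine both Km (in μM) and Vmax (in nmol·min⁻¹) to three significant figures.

Km = 2.65 μM; Vmax = 30.1 nmol·min⁻¹

In reciprocal form, 1/v = (Km/Vmax)·(1/[S]) + 1/Vmax. The two points give (1/[S], 1/v) = (2.513, 0.2551) and (0.05556, 0.03817).
Slope = (0.2551 − 0.03817)/(2.513 − 0.05556) = 0.08829; intercept = 0.2551 − 0.08829×2.513 = 0.03326.
Vmax = 1/intercept = 30.1 nmol·min⁻¹; Km = slope × Vmax = 0.08829 × 30.1 = 2.65 μM.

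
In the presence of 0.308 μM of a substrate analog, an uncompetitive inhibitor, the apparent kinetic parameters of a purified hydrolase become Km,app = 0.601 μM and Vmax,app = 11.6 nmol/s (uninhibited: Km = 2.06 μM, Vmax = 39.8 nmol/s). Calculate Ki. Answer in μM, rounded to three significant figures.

Uncompetitive: Vmax,app = Vmax/α (and Km,app = Km/α) with α = 1 + [I]/Ki.
α = Vmax/Vmax,app = 39.8/11.6 = 3.431.
Since α = 1 + [I]/Ki, [I]/Ki = 3.431 − 1 = 2.431 and Ki = 0.308/2.431 = 0.127 μM.

0.127 μM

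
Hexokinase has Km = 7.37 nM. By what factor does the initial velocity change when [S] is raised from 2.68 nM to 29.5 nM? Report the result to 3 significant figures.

3.00

The fractional saturations are [S]/(Km+[S]) = 2.68/10.05 = 0.2667 and 29.5/36.87 = 0.8001.
v₂/v₁ is just their ratio: 0.8001/0.2667 = 3.00.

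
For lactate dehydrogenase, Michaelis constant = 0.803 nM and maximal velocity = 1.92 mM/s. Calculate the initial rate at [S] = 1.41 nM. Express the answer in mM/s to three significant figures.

1.22 mM/s

v = Vmax·[S]/(Km + [S]) = 1.92 × 1.41 / (0.803 + 1.41)
  = 2.707 / 2.213 = 1.22 mM/s.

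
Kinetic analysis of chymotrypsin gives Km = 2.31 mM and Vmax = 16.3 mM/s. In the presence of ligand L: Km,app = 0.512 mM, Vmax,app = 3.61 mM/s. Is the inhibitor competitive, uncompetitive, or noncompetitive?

uncompetitive

Both Km and Vmax decrease by the same factor (~4.51-fold) — characteristic of uncompetitive inhibition.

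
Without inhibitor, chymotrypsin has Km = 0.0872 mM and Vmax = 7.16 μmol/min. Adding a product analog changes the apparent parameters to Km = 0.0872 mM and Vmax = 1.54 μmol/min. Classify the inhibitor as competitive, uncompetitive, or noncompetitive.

Vmax decreases (7.16 → 1.54 μmol/min) while Km is unchanged — pure noncompetitive inhibition.

noncompetitive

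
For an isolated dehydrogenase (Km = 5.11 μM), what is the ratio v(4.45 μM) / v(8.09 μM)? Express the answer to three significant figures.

Since Vmax cancels, v₂/v₁ = [S]₂(Km+[S]₁) / [S]₁(Km+[S]₂).
= 4.45×(5.11+8.09) / (8.09×(5.11+4.45)) = 58.74/77.34 = 0.759.

0.759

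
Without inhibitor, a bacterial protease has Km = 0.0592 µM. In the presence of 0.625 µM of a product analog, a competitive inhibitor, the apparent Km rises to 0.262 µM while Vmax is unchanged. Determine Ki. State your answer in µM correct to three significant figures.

0.182 µM

Competitive: Km,app = α·Km with α = 1 + [I]/Ki.
α = Km,app/Km = 0.262/0.0592 = 4.426.
Ki = [I]/(α − 1) = 0.625/3.426 = 0.182 µM.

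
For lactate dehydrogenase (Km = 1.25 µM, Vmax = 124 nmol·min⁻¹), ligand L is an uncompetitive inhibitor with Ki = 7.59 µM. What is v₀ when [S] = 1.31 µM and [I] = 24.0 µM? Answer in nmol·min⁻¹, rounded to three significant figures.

α = 1 + [I]/Ki = 1 + 24.0/7.59 = 4.162.
For an uncompetitive inhibitor, both parameters are divided by α, giving Vmax/α and Km/α: Km,app = 0.300 µM, Vmax,app = 29.8 nmol·min⁻¹.
v = Vmax,app·[S]/(Km,app + [S]) = 29.8 × 1.31/(0.300 + 1.31) = 24.2 nmol·min⁻¹.

24.2 nmol·min⁻¹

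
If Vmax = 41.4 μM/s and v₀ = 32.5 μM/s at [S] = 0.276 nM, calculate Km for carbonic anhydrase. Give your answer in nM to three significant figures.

From v = Vmax[S]/(Km+[S]), Km = [S](Vmax − v)/v.
Km = 0.276 × (41.4 − 32.5) / 32.5 = 2.456/32.5 = 0.0756 nM.

0.0756 nM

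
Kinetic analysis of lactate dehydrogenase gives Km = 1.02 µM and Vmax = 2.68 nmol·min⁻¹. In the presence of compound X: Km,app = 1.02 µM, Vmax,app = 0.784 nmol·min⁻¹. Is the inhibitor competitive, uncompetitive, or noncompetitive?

noncompetitive

Vmax decreases (2.68 → 0.784 nmol·min⁻¹) while Km is unchanged — pure noncompetitive inhibition.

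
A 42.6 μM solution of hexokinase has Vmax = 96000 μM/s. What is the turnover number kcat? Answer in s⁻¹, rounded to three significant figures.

2250 s⁻¹

kcat = Vmax/[E]total = 96000 μM/s / 42.6 μM = 2250 s⁻¹.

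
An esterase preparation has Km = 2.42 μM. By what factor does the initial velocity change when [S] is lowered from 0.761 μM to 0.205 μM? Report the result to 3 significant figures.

0.326

The fractional saturations are [S]/(Km+[S]) = 0.761/3.181 = 0.2392 and 0.205/2.625 = 0.07810.
v₂/v₁ is just their ratio: 0.07810/0.2392 = 0.326.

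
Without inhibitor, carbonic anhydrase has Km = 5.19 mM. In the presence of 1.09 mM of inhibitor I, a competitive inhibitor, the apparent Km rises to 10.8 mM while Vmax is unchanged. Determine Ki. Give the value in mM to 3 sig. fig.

Competitive: Km,app = α·Km with α = 1 + [I]/Ki.
α = Km,app/Km = 10.8/5.19 = 2.081.
Ki = [I]/(α − 1) = 1.09/1.081 = 1.01 mM.

1.01 mM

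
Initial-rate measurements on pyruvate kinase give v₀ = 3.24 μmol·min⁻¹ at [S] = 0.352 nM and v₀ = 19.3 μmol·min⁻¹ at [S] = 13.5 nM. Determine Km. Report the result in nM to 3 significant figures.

2.07 nM

From v = Vmax[S]/(Km+[S]), each point gives Vmax = v(Km+[S])/[S].
Equating: 3.24(Km+0.352)/0.352 = 19.3(Km+13.5)/13.5.
9.205·Km + 3.24 = 1.430·Km + 19.3, so (9.205 − 1.430)·Km = 19.3 − 3.24.
Km = 16.06/7.775 = 2.07 nM; then Vmax = 3.24(2.07+0.352)/0.352 = 22.3 μmol·min⁻¹.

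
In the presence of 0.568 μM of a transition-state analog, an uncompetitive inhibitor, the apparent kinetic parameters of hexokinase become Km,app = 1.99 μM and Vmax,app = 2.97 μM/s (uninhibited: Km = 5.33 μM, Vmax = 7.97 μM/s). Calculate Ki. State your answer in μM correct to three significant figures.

Uncompetitive: Vmax,app = Vmax/α (and Km,app = Km/α) with α = 1 + [I]/Ki.
α = Vmax/Vmax,app = 7.97/2.97 = 2.684.
Since α = 1 + [I]/Ki, [I]/Ki = 2.684 − 1 = 1.684 and Ki = 0.568/1.684 = 0.337 μM.

0.337 μM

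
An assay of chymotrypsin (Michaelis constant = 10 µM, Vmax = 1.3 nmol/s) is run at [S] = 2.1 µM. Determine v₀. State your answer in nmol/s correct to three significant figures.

0.226 nmol/s

[S]/(Km+[S]) = 2.1/12.10 = 0.1736, the fractional saturation.
v = 0.1736 × Vmax = 0.1736 × 1.3 = 0.226 nmol/s.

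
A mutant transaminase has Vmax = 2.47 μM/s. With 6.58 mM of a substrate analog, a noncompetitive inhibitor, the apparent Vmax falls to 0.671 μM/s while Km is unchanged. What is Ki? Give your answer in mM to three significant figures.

Noncompetitive: Vmax,app = Vmax/α with α = 1 + [I]/Ki.
α = Vmax/Vmax,app = 2.47/0.671 = 3.681.
Since α = 1 + [I]/Ki, [I]/Ki = 3.681 − 1 = 2.681 and Ki = 6.58/2.681 = 2.45 mM.

2.45 mM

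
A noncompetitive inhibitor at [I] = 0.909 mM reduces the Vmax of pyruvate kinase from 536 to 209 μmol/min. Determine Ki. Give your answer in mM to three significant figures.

Noncompetitive: Vmax,app = Vmax/α with α = 1 + [I]/Ki.
α = Vmax/Vmax,app = 536/209 = 2.565.
Ki = [I]/(α − 1) = 0.909/1.565 = 0.581 mM.

0.581 mM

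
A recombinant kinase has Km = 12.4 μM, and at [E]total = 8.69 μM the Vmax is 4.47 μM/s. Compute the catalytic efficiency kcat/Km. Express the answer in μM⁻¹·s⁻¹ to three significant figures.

kcat = Vmax/[E]total = 4.47/8.69 = 0.514 s⁻¹.
kcat/Km = 0.514/12.4 = 0.0415 μM⁻¹·s⁻¹.

0.0415 μM⁻¹·s⁻¹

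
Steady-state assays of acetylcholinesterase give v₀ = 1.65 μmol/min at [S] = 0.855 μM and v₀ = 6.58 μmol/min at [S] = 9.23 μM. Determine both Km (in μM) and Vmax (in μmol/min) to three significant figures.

From v = Vmax[S]/(Km+[S]), each point gives Vmax = v(Km+[S])/[S].
Equating: 1.65(Km+0.855)/0.855 = 6.58(Km+9.23)/9.23.
1.930·Km + 1.65 = 0.7129·Km + 6.58, so (1.930 − 0.7129)·Km = 6.58 − 1.65.
Km = 4.930/1.217 = 4.05 μM; then Vmax = 1.65(4.05+0.855)/0.855 = 9.47 μmol/min.

Km = 4.05 μM; Vmax = 9.47 μmol/min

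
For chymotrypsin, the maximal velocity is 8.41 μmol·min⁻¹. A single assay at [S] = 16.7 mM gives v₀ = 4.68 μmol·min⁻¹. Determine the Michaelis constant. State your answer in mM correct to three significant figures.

13.3 mM

v/Vmax = 4.68/8.41 = 0.5565 = [S]/(Km+[S]).
So Km + [S] = [S]/0.5565 = 30.01 mM, giving Km = 30.01 − 16.7 = 13.3 mM.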